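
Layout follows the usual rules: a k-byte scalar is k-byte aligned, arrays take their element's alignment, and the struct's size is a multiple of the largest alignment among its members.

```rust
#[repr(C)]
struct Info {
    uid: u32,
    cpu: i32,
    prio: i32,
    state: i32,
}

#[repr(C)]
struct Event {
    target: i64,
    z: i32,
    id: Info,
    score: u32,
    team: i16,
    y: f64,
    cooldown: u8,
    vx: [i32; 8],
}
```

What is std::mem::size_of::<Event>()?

Info: 0..4  uid  (4B, 4-aligned); 4..8  cpu  (4B, 4-aligned); 8..12  prio  (4B, 4-aligned); 12..16  state  (4B, 4-aligned); sizeof = 16, alignof = 4
0..8  target  (8B, 8-aligned)
8..12  z  (4B, 4-aligned)
12..28  id  (16B, 4-aligned)
28..32  score  (4B, 4-aligned)
32..34  team  (2B, 2-aligned)
34..40  -- padding (6B)
40..48  y  (8B, 8-aligned)
48..49  cooldown  (1B, 1-aligned)
49..52  -- padding (3B)
52..84  vx  (32B, 4-aligned)
84..88  -- tail padding (4B)
sizeof = 88, alignof = 8

88 bytes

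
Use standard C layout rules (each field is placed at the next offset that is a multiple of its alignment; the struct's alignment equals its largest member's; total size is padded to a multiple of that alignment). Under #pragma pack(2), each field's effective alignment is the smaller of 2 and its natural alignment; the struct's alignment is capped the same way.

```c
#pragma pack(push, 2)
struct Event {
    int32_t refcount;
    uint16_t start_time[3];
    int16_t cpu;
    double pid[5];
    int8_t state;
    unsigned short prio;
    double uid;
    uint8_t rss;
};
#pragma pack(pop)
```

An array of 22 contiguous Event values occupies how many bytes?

1452

@0: refcount [4B, align 2] → 4
@4: start_time [6B, align 2] → 10
@10: cpu [2B, align 2] → 12
@12: pid [40B, align 2] → 52
@52: state [1B, align 1] → 53
+1 pad (align 2)
@54: prio [2B, align 2] → 56
@56: uid [8B, align 2] → 64
@64: rss [1B, align 1] → 65
+1 tail pad (align 2)
size 66, align 2
array of 22: 22 × 66 = 1452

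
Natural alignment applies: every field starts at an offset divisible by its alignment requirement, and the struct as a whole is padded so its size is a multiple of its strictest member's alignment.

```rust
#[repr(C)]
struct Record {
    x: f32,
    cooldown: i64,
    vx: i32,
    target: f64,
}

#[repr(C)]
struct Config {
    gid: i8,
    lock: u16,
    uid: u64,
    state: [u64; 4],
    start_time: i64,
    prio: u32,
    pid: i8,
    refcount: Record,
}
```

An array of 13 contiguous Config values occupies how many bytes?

1248

Record: x at 0 (size 4, align 4) → ends 4; pad 4 to align 8 for cooldown; cooldown at 8 (size 8, align 8) → ends 16; vx at 16 (size 4, align 4) → ends 20; pad 4 to align 8 for target; target at 24 (size 8, align 8) → ends 32; total 32 bytes, alignment 8
gid at 0 (size 1, align 1) → ends 1
pad 1 to align 2 for lock
lock at 2 (size 2, align 2) → ends 4
pad 4 to align 8 for uid
uid at 8 (size 8, align 8) → ends 16
state at 16 (size 32, align 8) → ends 48
start_time at 48 (size 8, align 8) → ends 56
prio at 56 (size 4, align 4) → ends 60
pid at 60 (size 1, align 1) → ends 61
pad 3 to align 8 for refcount
refcount at 64 (size 32, align 8) → ends 96
total 96 bytes, alignment 8
array of 13: 13 × 96 = 1248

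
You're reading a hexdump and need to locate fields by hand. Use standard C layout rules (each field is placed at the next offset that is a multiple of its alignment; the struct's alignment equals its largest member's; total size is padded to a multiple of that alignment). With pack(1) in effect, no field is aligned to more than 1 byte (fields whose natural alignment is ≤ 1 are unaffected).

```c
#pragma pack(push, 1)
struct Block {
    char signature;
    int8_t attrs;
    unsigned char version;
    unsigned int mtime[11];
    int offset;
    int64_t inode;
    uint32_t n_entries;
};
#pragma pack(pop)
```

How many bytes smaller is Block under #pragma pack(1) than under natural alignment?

9

natural layout:
  @0: signature [1B, align 1] → 1
  @1: attrs [1B, align 1] → 2
  @2: version [1B, align 1] → 3
  +1 pad (align 4)
  @4: mtime [44B, align 4] → 48
  @48: offset [4B, align 4] → 52
  +4 pad (align 8)
  @56: inode [8B, align 8] → 64
  @64: n_entries [4B, align 4] → 68
  +4 tail pad (align 8)
  size 72, align 8
packed(1) layout:
  @0: signature [1B, align 1] → 1
  @1: attrs [1B, align 1] → 2
  @2: version [1B, align 1] → 3
  @3: mtime [44B, align 1] → 47
  @47: offset [4B, align 1] → 51
  @51: inode [8B, align 1] → 59
  @59: n_entries [4B, align 1] → 63
  size 63, align 1
72 − 63 = 9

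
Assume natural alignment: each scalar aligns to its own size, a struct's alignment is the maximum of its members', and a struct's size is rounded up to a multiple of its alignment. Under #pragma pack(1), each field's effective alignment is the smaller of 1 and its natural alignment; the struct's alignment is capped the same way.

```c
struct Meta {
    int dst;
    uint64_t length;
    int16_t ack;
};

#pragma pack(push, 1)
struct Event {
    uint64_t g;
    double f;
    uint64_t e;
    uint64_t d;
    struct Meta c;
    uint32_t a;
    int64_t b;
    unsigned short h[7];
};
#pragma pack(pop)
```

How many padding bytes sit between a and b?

0

Meta: @0: dst [4B, align 4] → 4; +4 pad (align 8); @8: length [8B, align 8] → 16; @16: ack [2B, align 2] → 18; +6 tail pad (align 8); size 24, align 8
@0: g [8B, align 1] → 8
@8: f [8B, align 1] → 16
@16: e [8B, align 1] → 24
@24: d [8B, align 1] → 32
@32: c [24B, align 1] → 56
@56: a [4B, align 1] → 60
@60: b [8B, align 1] → 68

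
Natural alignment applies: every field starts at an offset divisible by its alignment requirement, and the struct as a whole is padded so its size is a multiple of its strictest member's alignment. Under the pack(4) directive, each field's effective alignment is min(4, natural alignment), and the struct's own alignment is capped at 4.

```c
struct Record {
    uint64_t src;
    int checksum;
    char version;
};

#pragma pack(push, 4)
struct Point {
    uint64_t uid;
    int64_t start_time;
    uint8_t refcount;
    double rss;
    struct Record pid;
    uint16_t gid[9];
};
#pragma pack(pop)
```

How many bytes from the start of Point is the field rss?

20

Record: @0: src [8B, align 8] → 8; @8: checksum [4B, align 4] → 12; @12: version [1B, align 1] → 13; +3 tail pad (align 8); size 16, align 8
@0: uid [8B, align 4] → 8
@8: start_time [8B, align 4] → 16
@16: refcount [1B, align 1] → 17
+3 pad (align 4)
@20: rss [8B, align 4] → 28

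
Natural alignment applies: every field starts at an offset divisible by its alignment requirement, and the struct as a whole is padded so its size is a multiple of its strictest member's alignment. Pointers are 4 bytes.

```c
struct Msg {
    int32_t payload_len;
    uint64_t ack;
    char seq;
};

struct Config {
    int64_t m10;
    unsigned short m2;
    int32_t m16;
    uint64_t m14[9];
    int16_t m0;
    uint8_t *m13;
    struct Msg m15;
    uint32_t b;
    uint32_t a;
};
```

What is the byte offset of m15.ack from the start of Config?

Msg: payload_len at 0 (size 4, align 4) → ends 4; pad 4 to align 8 for ack; ack at 8 (size 8, align 8) → ends 16; seq at 16 (size 1, align 1) → ends 17; tail pad 7 to reach multiple of 8; total 24 bytes, alignment 8
m10 at 0 (size 8, align 8) → ends 8
m2 at 8 (size 2, align 2) → ends 10
pad 2 to align 4 for m16
m16 at 12 (size 4, align 4) → ends 16
m14 at 16 (size 72, align 8) → ends 88
m0 at 88 (size 2, align 2) → ends 90
pad 2 to align 4 for m13
m13 at 92 (size 4, align 4) → ends 96
m15 at 96 (size 24, align 8) → ends 120
within Msg: ack at 8
96 + 8 = 104

104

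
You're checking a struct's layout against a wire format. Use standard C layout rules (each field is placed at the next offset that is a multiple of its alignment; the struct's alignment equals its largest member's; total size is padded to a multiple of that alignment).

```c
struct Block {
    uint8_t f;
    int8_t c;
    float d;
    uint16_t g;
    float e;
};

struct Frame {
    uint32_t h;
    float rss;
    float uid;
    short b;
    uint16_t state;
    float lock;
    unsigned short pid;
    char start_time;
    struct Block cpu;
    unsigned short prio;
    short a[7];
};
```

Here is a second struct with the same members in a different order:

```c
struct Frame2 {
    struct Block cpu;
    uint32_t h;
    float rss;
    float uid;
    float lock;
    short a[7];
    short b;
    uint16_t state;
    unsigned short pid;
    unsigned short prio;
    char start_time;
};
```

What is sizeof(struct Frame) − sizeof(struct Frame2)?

Block: 0..1  f  (1B, 1-aligned); 1..2  c  (1B, 1-aligned); 2..4  -- padding (2B); 4..8  d  (4B, 4-aligned); 8..10  g  (2B, 2-aligned); 10..12  -- padding (2B); 12..16  e  (4B, 4-aligned); sizeof = 16, alignof = 4
0..4  h  (4B, 4-aligned)
4..8  rss  (4B, 4-aligned)
8..12  uid  (4B, 4-aligned)
12..14  b  (2B, 2-aligned)
14..16  state  (2B, 2-aligned)
16..20  lock  (4B, 4-aligned)
20..22  pid  (2B, 2-aligned)
22..23  start_time  (1B, 1-aligned)
23..24  -- padding (1B)
24..40  cpu  (16B, 4-aligned)
40..42  prio  (2B, 2-aligned)
42..56  a  (14B, 2-aligned)
sizeof = 56, alignof = 4
— Frame2 —
0..16  cpu  (16B, 4-aligned)
16..20  h  (4B, 4-aligned)
20..24  rss  (4B, 4-aligned)
24..28  uid  (4B, 4-aligned)
28..32  lock  (4B, 4-aligned)
32..46  a  (14B, 2-aligned)
46..48  b  (2B, 2-aligned)
48..50  state  (2B, 2-aligned)
50..52  pid  (2B, 2-aligned)
52..54  prio  (2B, 2-aligned)
54..55  start_time  (1B, 1-aligned)
55..56  -- tail padding (1B)
sizeof = 56, alignof = 4
56 − 56 = 0

0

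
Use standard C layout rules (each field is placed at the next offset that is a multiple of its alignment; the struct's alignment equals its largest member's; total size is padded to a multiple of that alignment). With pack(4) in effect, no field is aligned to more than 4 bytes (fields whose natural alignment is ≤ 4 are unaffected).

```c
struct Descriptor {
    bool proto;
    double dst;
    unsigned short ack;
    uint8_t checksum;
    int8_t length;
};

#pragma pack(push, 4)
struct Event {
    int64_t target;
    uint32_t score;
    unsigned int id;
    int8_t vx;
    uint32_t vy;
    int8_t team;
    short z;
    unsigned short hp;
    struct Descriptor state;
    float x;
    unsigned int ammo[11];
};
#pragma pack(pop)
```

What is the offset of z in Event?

Descriptor: @0: proto [1B, align 1] → 1; +7 pad (align 8); @8: dst [8B, align 8] → 16; @16: ack [2B, align 2] → 18; @18: checksum [1B, align 1] → 19; @19: length [1B, align 1] → 20; +4 tail pad (align 8); size 24, align 8
@0: target [8B, align 4] → 8
@8: score [4B, align 4] → 12
@12: id [4B, align 4] → 16
@16: vx [1B, align 1] → 17
+3 pad (align 4)
@20: vy [4B, align 4] → 24
@24: team [1B, align 1] → 25
+1 pad (align 2)
@26: z [2B, align 2] → 28

26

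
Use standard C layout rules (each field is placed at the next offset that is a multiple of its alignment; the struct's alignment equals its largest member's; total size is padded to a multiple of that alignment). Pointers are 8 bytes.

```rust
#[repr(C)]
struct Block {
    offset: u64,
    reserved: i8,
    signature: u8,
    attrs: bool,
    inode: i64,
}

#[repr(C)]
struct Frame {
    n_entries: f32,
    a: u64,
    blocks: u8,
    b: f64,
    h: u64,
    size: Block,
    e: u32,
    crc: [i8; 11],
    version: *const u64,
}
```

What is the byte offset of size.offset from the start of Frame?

40

Block: @0: offset [8B, align 8] → 8; @8: reserved [1B, align 1] → 9; @9: signature [1B, align 1] → 10; @10: attrs [1B, align 1] → 11; +5 pad (align 8); @16: inode [8B, align 8] → 24; size 24, align 8
@0: n_entries [4B, align 4] → 4
+4 pad (align 8)
@8: a [8B, align 8] → 16
@16: blocks [1B, align 1] → 17
+7 pad (align 8)
@24: b [8B, align 8] → 32
@32: h [8B, align 8] → 40
@40: size [24B, align 8] → 64
within Block: offset at 0
40 + 0 = 40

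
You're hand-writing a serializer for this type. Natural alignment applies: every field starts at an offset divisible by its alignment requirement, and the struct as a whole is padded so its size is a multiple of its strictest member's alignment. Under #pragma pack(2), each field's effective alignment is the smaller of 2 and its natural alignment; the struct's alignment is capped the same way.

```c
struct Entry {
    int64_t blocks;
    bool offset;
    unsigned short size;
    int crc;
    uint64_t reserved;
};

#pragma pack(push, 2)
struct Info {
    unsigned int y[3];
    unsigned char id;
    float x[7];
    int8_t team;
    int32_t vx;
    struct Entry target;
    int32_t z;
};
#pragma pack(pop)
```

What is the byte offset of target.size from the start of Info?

58

Entry: blocks at 0 (size 8, align 8) → ends 8; offset at 8 (size 1, align 1) → ends 9; pad 1 to align 2 for size; size at 10 (size 2, align 2) → ends 12; crc at 12 (size 4, align 4) → ends 16; reserved at 16 (size 8, align 8) → ends 24; total 24 bytes, alignment 8
y at 0 (size 12, align 2) → ends 12
id at 12 (size 1, align 1) → ends 13
pad 1 to align 2 for x
x at 14 (size 28, align 2) → ends 42
team at 42 (size 1, align 1) → ends 43
pad 1 to align 2 for vx
vx at 44 (size 4, align 2) → ends 48
target at 48 (size 24, align 2) → ends 72
within Entry: size at 10
48 + 10 = 58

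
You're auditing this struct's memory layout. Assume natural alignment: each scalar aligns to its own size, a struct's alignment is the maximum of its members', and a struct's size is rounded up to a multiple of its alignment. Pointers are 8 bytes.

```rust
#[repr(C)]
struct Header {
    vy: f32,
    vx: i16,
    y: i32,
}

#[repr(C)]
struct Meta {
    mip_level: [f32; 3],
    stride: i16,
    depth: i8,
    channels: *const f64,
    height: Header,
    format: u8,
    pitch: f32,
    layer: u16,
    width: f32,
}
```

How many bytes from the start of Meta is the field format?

Header: vy at 0 (size 4, align 4) → ends 4; vx at 4 (size 2, align 2) → ends 6; pad 2 to align 4 for y; y at 8 (size 4, align 4) → ends 12; total 12 bytes, alignment 4
mip_level at 0 (size 12, align 4) → ends 12
stride at 12 (size 2, align 2) → ends 14
depth at 14 (size 1, align 1) → ends 15
pad 1 to align 8 for channels
channels at 16 (size 8, align 8) → ends 24
height at 24 (size 12, align 4) → ends 36
format at 36 (size 1, align 1) → ends 37

36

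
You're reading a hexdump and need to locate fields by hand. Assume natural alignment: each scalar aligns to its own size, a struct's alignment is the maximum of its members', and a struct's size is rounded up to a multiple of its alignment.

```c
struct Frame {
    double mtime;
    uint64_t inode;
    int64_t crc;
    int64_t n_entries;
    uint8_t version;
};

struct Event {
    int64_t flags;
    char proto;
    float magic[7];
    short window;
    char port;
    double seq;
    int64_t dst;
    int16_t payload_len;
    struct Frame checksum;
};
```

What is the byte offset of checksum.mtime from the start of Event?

Frame: mtime at 0 (size 8, align 8) → ends 8; inode at 8 (size 8, align 8) → ends 16; crc at 16 (size 8, align 8) → ends 24; n_entries at 24 (size 8, align 8) → ends 32; version at 32 (size 1, align 1) → ends 33; tail pad 7 to reach multiple of 8; total 40 bytes, alignment 8
flags at 0 (size 8, align 8) → ends 8
proto at 8 (size 1, align 1) → ends 9
pad 3 to align 4 for magic
magic at 12 (size 28, align 4) → ends 40
window at 40 (size 2, align 2) → ends 42
port at 42 (size 1, align 1) → ends 43
pad 5 to align 8 for seq
seq at 48 (size 8, align 8) → ends 56
dst at 56 (size 8, align 8) → ends 64
payload_len at 64 (size 2, align 2) → ends 66
pad 6 to align 8 for checksum
checksum at 72 (size 40, align 8) → ends 112
within Frame: mtime at 0
72 + 0 = 72

72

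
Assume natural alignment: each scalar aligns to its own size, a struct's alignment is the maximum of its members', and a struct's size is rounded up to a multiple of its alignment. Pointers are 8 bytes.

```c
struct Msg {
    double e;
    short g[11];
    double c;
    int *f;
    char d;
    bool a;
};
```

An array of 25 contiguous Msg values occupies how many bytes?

@0: e [8B, align 8] → 8
@8: g [22B, align 2] → 30
+2 pad (align 8)
@32: c [8B, align 8] → 40
@40: f [8B, align 8] → 48
@48: d [1B, align 1] → 49
@49: a [1B, align 1] → 50
+6 tail pad (align 8)
size 56, align 8
array of 25: 25 × 56 = 1400

1400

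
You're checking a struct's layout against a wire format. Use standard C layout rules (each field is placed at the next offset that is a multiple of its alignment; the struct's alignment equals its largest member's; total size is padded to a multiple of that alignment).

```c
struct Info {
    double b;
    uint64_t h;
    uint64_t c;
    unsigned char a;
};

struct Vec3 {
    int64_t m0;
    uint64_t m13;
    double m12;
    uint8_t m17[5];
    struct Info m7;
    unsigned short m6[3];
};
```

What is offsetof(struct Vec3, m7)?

Info: b at 0 (size 8, align 8) → ends 8; h at 8 (size 8, align 8) → ends 16; c at 16 (size 8, align 8) → ends 24; a at 24 (size 1, align 1) → ends 25; tail pad 7 to reach multiple of 8; total 32 bytes, alignment 8
m0 at 0 (size 8, align 8) → ends 8
m13 at 8 (size 8, align 8) → ends 16
m12 at 16 (size 8, align 8) → ends 24
m17 at 24 (size 5, align 1) → ends 29
pad 3 to align 8 for m7
m7 at 32 (size 32, align 8) → ends 64

32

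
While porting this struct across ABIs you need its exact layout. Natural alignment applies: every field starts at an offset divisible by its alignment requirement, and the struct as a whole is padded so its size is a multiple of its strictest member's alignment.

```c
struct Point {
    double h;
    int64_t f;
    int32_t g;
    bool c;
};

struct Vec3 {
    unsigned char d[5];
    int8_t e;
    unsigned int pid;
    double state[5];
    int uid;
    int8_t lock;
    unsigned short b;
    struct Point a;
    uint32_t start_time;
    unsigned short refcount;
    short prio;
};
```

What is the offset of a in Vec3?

Point: 0..8  h  (8B, 8-aligned); 8..16  f  (8B, 8-aligned); 16..20  g  (4B, 4-aligned); 20..21  c  (1B, 1-aligned); 21..24  -- tail padding (3B); sizeof = 24, alignof = 8
0..5  d  (5B, 1-aligned)
5..6  e  (1B, 1-aligned)
6..8  -- padding (2B)
8..12  pid  (4B, 4-aligned)
12..16  -- padding (4B)
16..56  state  (40B, 8-aligned)
56..60  uid  (4B, 4-aligned)
60..61  lock  (1B, 1-aligned)
61..62  -- padding (1B)
62..64  b  (2B, 2-aligned)
64..88  a  (24B, 8-aligned)

64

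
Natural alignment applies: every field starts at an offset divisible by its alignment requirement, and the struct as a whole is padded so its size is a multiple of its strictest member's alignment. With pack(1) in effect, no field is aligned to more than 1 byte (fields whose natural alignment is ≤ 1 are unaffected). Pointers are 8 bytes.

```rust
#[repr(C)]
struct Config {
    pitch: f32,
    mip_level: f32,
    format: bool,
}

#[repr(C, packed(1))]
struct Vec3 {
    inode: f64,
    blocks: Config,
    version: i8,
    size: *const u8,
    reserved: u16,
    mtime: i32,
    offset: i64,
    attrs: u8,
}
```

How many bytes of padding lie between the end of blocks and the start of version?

Config: @0: pitch [4B, align 4] → 4; @4: mip_level [4B, align 4] → 8; @8: format [1B, align 1] → 9; +3 tail pad (align 4); size 12, align 4
@0: inode [8B, align 1] → 8
@8: blocks [12B, align 1] → 20
@20: version [1B, align 1] → 21

0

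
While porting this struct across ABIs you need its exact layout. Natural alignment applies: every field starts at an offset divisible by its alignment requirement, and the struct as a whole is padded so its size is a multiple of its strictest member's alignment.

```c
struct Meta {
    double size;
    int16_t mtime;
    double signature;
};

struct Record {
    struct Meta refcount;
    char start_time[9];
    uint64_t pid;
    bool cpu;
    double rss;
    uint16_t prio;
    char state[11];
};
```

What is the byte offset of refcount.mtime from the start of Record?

8

Meta: size at 0 (size 8, align 8) → ends 8; mtime at 8 (size 2, align 2) → ends 10; pad 6 to align 8 for signature; signature at 16 (size 8, align 8) → ends 24; total 24 bytes, alignment 8
refcount at 0 (size 24, align 8) → ends 24
within Meta: mtime at 8
0 + 8 = 8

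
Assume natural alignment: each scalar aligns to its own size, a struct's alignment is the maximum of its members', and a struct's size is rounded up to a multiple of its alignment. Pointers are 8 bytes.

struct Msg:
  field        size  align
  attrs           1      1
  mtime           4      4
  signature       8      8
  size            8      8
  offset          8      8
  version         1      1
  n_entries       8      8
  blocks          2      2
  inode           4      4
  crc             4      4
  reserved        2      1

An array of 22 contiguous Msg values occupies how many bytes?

attrs at 0 (size 1, align 1) → ends 1
pad 3 to align 4 for mtime
mtime at 4 (size 4, align 4) → ends 8
signature at 8 (size 8, align 8) → ends 16
size at 16 (size 8, align 8) → ends 24
offset at 24 (size 8, align 8) → ends 32
version at 32 (size 1, align 1) → ends 33
pad 7 to align 8 for n_entries
n_entries at 40 (size 8, align 8) → ends 48
blocks at 48 (size 2, align 2) → ends 50
pad 2 to align 4 for inode
inode at 52 (size 4, align 4) → ends 56
crc at 56 (size 4, align 4) → ends 60
reserved at 60 (size 2, align 1) → ends 62
tail pad 2 to reach multiple of 8
total 64 bytes, alignment 8
array of 22: 22 × 64 = 1408

1408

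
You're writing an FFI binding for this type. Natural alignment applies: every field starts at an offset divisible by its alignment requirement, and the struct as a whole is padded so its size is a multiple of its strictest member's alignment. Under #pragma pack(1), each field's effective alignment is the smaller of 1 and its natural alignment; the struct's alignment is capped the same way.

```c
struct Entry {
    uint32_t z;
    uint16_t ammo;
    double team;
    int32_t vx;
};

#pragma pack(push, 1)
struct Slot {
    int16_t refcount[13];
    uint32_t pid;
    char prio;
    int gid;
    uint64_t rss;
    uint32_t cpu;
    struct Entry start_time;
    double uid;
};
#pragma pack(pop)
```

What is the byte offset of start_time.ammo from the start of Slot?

Entry: 0..4  z  (4B, 4-aligned); 4..6  ammo  (2B, 2-aligned); 6..8  -- padding (2B); 8..16  team  (8B, 8-aligned); 16..20  vx  (4B, 4-aligned); 20..24  -- tail padding (4B); sizeof = 24, alignof = 8
0..26  refcount  (26B, 1-aligned)
26..30  pid  (4B, 1-aligned)
30..31  prio  (1B, 1-aligned)
31..35  gid  (4B, 1-aligned)
35..43  rss  (8B, 1-aligned)
43..47  cpu  (4B, 1-aligned)
47..71  start_time  (24B, 1-aligned)
within Entry: ammo at 4
47 + 4 = 51

51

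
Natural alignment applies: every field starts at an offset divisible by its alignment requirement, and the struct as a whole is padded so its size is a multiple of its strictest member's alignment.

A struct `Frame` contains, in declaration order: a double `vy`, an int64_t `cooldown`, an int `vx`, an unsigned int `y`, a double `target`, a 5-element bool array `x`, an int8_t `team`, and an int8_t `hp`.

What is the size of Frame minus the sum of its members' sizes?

@0: vy [8B, align 8] → 8
@8: cooldown [8B, align 8] → 16
@16: vx [4B, align 4] → 20
@20: y [4B, align 4] → 24
@24: target [8B, align 8] → 32
@32: x [5B, align 1] → 37
@37: team [1B, align 1] → 38
@38: hp [1B, align 1] → 39
+1 tail pad (align 8)
size 40, align 8
data bytes 39, size 40 → padding 1

1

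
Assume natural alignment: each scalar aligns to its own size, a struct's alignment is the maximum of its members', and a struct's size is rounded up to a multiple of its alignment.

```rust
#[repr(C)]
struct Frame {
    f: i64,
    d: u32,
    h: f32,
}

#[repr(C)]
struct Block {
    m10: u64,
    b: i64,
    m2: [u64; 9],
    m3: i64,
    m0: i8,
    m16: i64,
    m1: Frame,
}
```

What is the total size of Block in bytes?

128 bytes

Frame: f at 0 (size 8, align 8) → ends 8; d at 8 (size 4, align 4) → ends 12; h at 12 (size 4, align 4) → ends 16; total 16 bytes, alignment 8
m10 at 0 (size 8, align 8) → ends 8
b at 8 (size 8, align 8) → ends 16
m2 at 16 (size 72, align 8) → ends 88
m3 at 88 (size 8, align 8) → ends 96
m0 at 96 (size 1, align 1) → ends 97
pad 7 to align 8 for m16
m16 at 104 (size 8, align 8) → ends 112
m1 at 112 (size 16, align 8) → ends 128
total 128 bytes, alignment 8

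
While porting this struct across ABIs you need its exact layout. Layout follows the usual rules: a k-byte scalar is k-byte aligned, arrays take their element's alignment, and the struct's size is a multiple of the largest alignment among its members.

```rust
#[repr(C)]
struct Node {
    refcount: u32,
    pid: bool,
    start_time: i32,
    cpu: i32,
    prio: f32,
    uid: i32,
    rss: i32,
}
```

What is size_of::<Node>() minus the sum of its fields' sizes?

3

@0: refcount [4B, align 4] → 4
@4: pid [1B, align 1] → 5
+3 pad (align 4)
@8: start_time [4B, align 4] → 12
@12: cpu [4B, align 4] → 16
@16: prio [4B, align 4] → 20
@20: uid [4B, align 4] → 24
@24: rss [4B, align 4] → 28
size 28, align 4
data bytes 25, size 28 → padding 3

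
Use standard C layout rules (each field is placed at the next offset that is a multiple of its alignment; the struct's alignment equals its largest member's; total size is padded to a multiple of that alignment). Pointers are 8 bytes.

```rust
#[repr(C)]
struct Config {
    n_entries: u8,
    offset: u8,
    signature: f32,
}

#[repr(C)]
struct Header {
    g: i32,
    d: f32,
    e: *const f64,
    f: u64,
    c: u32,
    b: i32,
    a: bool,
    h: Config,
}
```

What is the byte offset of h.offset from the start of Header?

37

Config: 0..1  n_entries  (1B, 1-aligned); 1..2  offset  (1B, 1-aligned); 2..4  -- padding (2B); 4..8  signature  (4B, 4-aligned); sizeof = 8, alignof = 4
0..4  g  (4B, 4-aligned)
4..8  d  (4B, 4-aligned)
8..16  e  (8B, 8-aligned)
16..24  f  (8B, 8-aligned)
24..28  c  (4B, 4-aligned)
28..32  b  (4B, 4-aligned)
32..33  a  (1B, 1-aligned)
33..36  -- padding (3B)
36..44  h  (8B, 4-aligned)
within Config: offset at 1
36 + 1 = 37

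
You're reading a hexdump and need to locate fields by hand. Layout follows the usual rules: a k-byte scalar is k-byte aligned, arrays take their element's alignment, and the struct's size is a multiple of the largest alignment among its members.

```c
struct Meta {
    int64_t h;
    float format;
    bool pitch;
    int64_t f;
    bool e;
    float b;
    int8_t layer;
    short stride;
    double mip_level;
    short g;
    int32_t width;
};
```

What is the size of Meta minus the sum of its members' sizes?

13

@0: h [8B, align 8] → 8
@8: format [4B, align 4] → 12
@12: pitch [1B, align 1] → 13
+3 pad (align 8)
@16: f [8B, align 8] → 24
@24: e [1B, align 1] → 25
+3 pad (align 4)
@28: b [4B, align 4] → 32
@32: layer [1B, align 1] → 33
+1 pad (align 2)
@34: stride [2B, align 2] → 36
+4 pad (align 8)
@40: mip_level [8B, align 8] → 48
@48: g [2B, align 2] → 50
+2 pad (align 4)
@52: width [4B, align 4] → 56
size 56, align 8
data bytes 43, size 56 → padding 13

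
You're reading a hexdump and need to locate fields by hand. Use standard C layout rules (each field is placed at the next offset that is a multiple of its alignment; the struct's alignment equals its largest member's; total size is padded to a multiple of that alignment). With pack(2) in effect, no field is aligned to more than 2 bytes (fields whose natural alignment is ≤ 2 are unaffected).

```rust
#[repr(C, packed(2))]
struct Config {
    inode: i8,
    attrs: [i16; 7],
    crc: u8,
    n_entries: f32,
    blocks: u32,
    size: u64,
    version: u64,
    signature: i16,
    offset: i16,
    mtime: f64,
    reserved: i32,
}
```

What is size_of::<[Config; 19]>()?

@0: inode [1B, align 1] → 1
+1 pad (align 2)
@2: attrs [14B, align 2] → 16
@16: crc [1B, align 1] → 17
+1 pad (align 2)
@18: n_entries [4B, align 2] → 22
@22: blocks [4B, align 2] → 26
@26: size [8B, align 2] → 34
@34: version [8B, align 2] → 42
@42: signature [2B, align 2] → 44
@44: offset [2B, align 2] → 46
@46: mtime [8B, align 2] → 54
@54: reserved [4B, align 2] → 58
size 58, align 2
array of 19: 19 × 58 = 1102

1102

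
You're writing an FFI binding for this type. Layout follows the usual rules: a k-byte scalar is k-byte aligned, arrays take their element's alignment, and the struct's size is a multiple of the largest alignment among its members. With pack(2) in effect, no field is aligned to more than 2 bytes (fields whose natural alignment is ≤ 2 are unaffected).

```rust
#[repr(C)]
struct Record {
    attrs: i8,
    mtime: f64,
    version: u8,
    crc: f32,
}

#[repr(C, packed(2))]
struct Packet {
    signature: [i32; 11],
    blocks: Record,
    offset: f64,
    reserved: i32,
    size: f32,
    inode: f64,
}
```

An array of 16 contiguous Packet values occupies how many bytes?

1472

Record: 0..1  attrs  (1B, 1-aligned); 1..8  -- padding (7B); 8..16  mtime  (8B, 8-aligned); 16..17  version  (1B, 1-aligned); 17..20  -- padding (3B); 20..24  crc  (4B, 4-aligned); sizeof = 24, alignof = 8
0..44  signature  (44B, 2-aligned)
44..68  blocks  (24B, 2-aligned)
68..76  offset  (8B, 2-aligned)
76..80  reserved  (4B, 2-aligned)
80..84  size  (4B, 2-aligned)
84..92  inode  (8B, 2-aligned)
sizeof = 92, alignof = 2
array of 16: 16 × 92 = 1472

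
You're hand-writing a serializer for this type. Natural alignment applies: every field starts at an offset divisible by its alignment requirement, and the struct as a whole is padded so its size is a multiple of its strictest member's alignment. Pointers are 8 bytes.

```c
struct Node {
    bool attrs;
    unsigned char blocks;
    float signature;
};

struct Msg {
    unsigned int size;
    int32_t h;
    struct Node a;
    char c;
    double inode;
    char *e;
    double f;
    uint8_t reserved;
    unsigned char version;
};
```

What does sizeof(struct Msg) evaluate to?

56 bytes

Node: attrs at 0 (size 1, align 1) → ends 1; blocks at 1 (size 1, align 1) → ends 2; pad 2 to align 4 for signature; signature at 4 (size 4, align 4) → ends 8; total 8 bytes, alignment 4
size at 0 (size 4, align 4) → ends 4
h at 4 (size 4, align 4) → ends 8
a at 8 (size 8, align 4) → ends 16
c at 16 (size 1, align 1) → ends 17
pad 7 to align 8 for inode
inode at 24 (size 8, align 8) → ends 32
e at 32 (size 8, align 8) → ends 40
f at 40 (size 8, align 8) → ends 48
reserved at 48 (size 1, align 1) → ends 49
version at 49 (size 1, align 1) → ends 50
tail pad 6 to reach multiple of 8
total 56 bytes, alignment 8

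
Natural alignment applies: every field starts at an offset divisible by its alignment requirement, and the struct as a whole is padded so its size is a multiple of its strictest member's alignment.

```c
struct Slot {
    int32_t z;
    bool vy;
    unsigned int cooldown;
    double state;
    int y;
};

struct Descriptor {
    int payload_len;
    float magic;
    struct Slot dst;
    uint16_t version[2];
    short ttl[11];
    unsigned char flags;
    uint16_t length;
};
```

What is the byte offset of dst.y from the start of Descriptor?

32

Slot: z at 0 (size 4, align 4) → ends 4; vy at 4 (size 1, align 1) → ends 5; pad 3 to align 4 for cooldown; cooldown at 8 (size 4, align 4) → ends 12; pad 4 to align 8 for state; state at 16 (size 8, align 8) → ends 24; y at 24 (size 4, align 4) → ends 28; tail pad 4 to reach multiple of 8; total 32 bytes, alignment 8
payload_len at 0 (size 4, align 4) → ends 4
magic at 4 (size 4, align 4) → ends 8
dst at 8 (size 32, align 8) → ends 40
within Slot: y at 24
8 + 24 = 32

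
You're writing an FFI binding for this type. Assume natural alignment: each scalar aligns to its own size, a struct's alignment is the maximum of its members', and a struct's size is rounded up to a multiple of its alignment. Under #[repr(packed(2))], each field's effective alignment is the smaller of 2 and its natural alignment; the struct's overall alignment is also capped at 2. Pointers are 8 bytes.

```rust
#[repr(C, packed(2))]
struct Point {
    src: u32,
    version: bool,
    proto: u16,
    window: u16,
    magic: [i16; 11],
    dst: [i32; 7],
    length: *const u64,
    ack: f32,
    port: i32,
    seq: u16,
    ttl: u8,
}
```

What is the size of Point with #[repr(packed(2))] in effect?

80

src at 0 (size 4, align 2) → ends 4
version at 4 (size 1, align 1) → ends 5
pad 1 to align 2 for proto
proto at 6 (size 2, align 2) → ends 8
window at 8 (size 2, align 2) → ends 10
magic at 10 (size 22, align 2) → ends 32
dst at 32 (size 28, align 2) → ends 60
length at 60 (size 8, align 2) → ends 68
ack at 68 (size 4, align 2) → ends 72
port at 72 (size 4, align 2) → ends 76
seq at 76 (size 2, align 2) → ends 78
ttl at 78 (size 1, align 1) → ends 79
tail pad 1 to reach multiple of 2
total 80 bytes, alignment 2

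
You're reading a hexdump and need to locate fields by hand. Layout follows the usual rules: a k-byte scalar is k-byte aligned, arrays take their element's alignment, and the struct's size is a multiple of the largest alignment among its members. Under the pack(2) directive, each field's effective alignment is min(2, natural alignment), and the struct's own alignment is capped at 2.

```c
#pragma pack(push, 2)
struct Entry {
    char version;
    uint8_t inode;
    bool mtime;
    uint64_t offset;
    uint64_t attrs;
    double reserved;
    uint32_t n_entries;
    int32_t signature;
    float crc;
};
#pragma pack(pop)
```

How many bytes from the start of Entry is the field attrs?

12

@0: version [1B, align 1] → 1
@1: inode [1B, align 1] → 2
@2: mtime [1B, align 1] → 3
+1 pad (align 2)
@4: offset [8B, align 2] → 12
@12: attrs [8B, align 2] → 20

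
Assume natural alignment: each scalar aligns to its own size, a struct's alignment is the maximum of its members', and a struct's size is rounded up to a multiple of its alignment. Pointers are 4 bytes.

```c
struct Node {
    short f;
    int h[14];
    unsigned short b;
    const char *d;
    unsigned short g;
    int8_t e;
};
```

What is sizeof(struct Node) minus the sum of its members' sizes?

5

0..2  f  (2B, 2-aligned)
2..4  -- padding (2B)
4..60  h  (56B, 4-aligned)
60..62  b  (2B, 2-aligned)
62..64  -- padding (2B)
64..68  d  (4B, 4-aligned)
68..70  g  (2B, 2-aligned)
70..71  e  (1B, 1-aligned)
71..72  -- tail padding (1B)
sizeof = 72, alignof = 4
data bytes 67, size 72 → padding 5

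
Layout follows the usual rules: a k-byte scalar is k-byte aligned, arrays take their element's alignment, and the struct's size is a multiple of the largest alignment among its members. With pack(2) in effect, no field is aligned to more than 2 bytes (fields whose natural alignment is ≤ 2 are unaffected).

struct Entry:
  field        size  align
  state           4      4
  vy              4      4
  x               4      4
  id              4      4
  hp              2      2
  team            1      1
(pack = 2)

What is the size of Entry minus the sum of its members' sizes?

1

0..4  state  (4B, 2-aligned)
4..8  vy  (4B, 2-aligned)
8..12  x  (4B, 2-aligned)
12..16  id  (4B, 2-aligned)
16..18  hp  (2B, 2-aligned)
18..19  team  (1B, 1-aligned)
19..20  -- tail padding (1B)
sizeof = 20, alignof = 2
data bytes 19, size 20 → padding 1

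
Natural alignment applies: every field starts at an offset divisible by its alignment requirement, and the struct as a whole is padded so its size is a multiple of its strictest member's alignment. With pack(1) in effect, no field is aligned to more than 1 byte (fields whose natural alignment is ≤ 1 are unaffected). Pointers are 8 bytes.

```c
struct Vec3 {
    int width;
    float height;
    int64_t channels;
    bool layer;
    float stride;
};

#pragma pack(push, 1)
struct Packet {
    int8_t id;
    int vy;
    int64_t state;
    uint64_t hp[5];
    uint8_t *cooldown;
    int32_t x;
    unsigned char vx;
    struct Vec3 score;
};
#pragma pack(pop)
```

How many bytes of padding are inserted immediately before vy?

0

Vec3: @0: width [4B, align 4] → 4; @4: height [4B, align 4] → 8; @8: channels [8B, align 8] → 16; @16: layer [1B, align 1] → 17; +3 pad (align 4); @20: stride [4B, align 4] → 24; size 24, align 8
@0: id [1B, align 1] → 1
@1: vy [4B, align 1] → 5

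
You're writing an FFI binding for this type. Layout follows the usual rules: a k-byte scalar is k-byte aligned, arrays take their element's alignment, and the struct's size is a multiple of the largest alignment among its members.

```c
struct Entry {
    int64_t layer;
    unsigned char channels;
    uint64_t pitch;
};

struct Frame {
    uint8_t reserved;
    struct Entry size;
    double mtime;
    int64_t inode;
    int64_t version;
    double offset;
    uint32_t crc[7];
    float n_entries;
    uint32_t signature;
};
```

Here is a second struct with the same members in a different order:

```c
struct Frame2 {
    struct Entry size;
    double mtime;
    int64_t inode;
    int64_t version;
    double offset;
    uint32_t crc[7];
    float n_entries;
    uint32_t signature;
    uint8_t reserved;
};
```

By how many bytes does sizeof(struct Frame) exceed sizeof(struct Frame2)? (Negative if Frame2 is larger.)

Entry: layer at 0 (size 8, align 8) → ends 8; channels at 8 (size 1, align 1) → ends 9; pad 7 to align 8 for pitch; pitch at 16 (size 8, align 8) → ends 24; total 24 bytes, alignment 8
reserved at 0 (size 1, align 1) → ends 1
pad 7 to align 8 for size
size at 8 (size 24, align 8) → ends 32
mtime at 32 (size 8, align 8) → ends 40
inode at 40 (size 8, align 8) → ends 48
version at 48 (size 8, align 8) → ends 56
offset at 56 (size 8, align 8) → ends 64
crc at 64 (size 28, align 4) → ends 92
n_entries at 92 (size 4, align 4) → ends 96
signature at 96 (size 4, align 4) → ends 100
tail pad 4 to reach multiple of 8
total 104 bytes, alignment 8
— Frame2 —
size at 0 (size 24, align 8) → ends 24
mtime at 24 (size 8, align 8) → ends 32
inode at 32 (size 8, align 8) → ends 40
version at 40 (size 8, align 8) → ends 48
offset at 48 (size 8, align 8) → ends 56
crc at 56 (size 28, align 4) → ends 84
n_entries at 84 (size 4, align 4) → ends 88
signature at 88 (size 4, align 4) → ends 92
reserved at 92 (size 1, align 1) → ends 93
tail pad 3 to reach multiple of 8
total 96 bytes, alignment 8
104 − 96 = 8

8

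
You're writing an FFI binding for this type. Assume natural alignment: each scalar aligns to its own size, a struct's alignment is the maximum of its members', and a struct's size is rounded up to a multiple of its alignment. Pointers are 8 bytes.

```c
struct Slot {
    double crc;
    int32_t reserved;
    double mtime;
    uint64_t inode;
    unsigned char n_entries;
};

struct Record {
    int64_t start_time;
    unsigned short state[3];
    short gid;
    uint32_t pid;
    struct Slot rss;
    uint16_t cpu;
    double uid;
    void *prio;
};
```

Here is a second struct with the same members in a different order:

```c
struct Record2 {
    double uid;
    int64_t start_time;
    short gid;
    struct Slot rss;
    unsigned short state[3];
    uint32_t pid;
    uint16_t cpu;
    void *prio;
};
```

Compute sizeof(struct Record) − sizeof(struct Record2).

Slot: 0..8  crc  (8B, 8-aligned); 8..12  reserved  (4B, 4-aligned); 12..16  -- padding (4B); 16..24  mtime  (8B, 8-aligned); 24..32  inode  (8B, 8-aligned); 32..33  n_entries  (1B, 1-aligned); 33..40  -- tail padding (7B); sizeof = 40, alignof = 8
0..8  start_time  (8B, 8-aligned)
8..14  state  (6B, 2-aligned)
14..16  gid  (2B, 2-aligned)
16..20  pid  (4B, 4-aligned)
20..24  -- padding (4B)
24..64  rss  (40B, 8-aligned)
64..66  cpu  (2B, 2-aligned)
66..72  -- padding (6B)
72..80  uid  (8B, 8-aligned)
80..88  prio  (8B, 8-aligned)
sizeof = 88, alignof = 8
— Record2 —
0..8  uid  (8B, 8-aligned)
8..16  start_time  (8B, 8-aligned)
16..18  gid  (2B, 2-aligned)
18..24  -- padding (6B)
24..64  rss  (40B, 8-aligned)
64..70  state  (6B, 2-aligned)
70..72  -- padding (2B)
72..76  pid  (4B, 4-aligned)
76..78  cpu  (2B, 2-aligned)
78..80  -- padding (2B)
80..88  prio  (8B, 8-aligned)
sizeof = 88, alignof = 8
88 − 88 = 0

0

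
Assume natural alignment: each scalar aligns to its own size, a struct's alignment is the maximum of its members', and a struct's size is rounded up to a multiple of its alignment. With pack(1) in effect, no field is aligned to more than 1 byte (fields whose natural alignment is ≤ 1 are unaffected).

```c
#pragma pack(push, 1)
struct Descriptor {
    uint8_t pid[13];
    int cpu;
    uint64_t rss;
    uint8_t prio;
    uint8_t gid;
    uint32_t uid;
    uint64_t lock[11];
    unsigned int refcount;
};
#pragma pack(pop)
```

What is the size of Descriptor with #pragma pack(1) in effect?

pid at 0 (size 13, align 1) → ends 13
cpu at 13 (size 4, align 1) → ends 17
rss at 17 (size 8, align 1) → ends 25
prio at 25 (size 1, align 1) → ends 26
gid at 26 (size 1, align 1) → ends 27
uid at 27 (size 4, align 1) → ends 31
lock at 31 (size 88, align 1) → ends 119
refcount at 119 (size 4, align 1) → ends 123
total 123 bytes, alignment 1

123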